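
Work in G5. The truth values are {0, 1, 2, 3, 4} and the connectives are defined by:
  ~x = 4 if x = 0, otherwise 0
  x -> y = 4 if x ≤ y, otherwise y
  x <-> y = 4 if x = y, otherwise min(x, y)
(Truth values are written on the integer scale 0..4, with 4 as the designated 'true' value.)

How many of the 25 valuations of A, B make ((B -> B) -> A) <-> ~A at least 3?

value 0: 25 assignments
So 0 of the 25 assignments meet the threshold.

0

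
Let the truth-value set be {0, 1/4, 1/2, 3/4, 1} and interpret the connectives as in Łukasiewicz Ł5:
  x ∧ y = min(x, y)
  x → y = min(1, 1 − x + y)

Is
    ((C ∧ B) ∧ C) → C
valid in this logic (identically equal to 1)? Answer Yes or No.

Yes

At B = 1, C = 1/4, for instance:
C ∧ B = 1/4 ∧ 1 = 1/4
(C ∧ B) ∧ C = 1/4 ∧ 1/4 = 1/4
((C ∧ B) ∧ C) → C = 1/4 → 1/4 = 1
and checking the remaining 24 assignments likewise gives ≥ 1 in every case.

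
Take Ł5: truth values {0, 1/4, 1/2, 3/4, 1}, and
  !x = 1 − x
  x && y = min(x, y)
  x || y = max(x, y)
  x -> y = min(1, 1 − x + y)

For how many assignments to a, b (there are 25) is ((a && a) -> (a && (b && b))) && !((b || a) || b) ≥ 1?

1

value 1: 1 assignment (counts)
value 3/4: 3 assignments
value 1/2: 5 assignments
value 1/4: 7 assignments
value 0: 9 assignments
So 1 of the 25 assignments meets the threshold.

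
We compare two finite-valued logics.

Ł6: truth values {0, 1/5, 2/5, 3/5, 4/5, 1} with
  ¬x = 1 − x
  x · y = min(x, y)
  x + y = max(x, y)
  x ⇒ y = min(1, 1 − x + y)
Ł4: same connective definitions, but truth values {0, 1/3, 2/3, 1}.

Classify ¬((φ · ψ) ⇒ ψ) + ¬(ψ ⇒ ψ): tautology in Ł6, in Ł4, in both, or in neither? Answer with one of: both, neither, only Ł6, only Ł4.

In Ł6: at φ = 0, ψ = 0 the value is 0 — not a tautology.
In Ł4: at φ = 0, ψ = 0 the value is 0 — not a tautology.

neither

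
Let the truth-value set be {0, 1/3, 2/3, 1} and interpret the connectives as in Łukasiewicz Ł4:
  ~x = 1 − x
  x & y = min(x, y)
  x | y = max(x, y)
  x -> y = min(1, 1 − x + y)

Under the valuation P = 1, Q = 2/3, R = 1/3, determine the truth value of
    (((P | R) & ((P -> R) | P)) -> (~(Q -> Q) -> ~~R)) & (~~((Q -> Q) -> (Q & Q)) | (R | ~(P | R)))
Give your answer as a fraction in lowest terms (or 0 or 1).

2/3

P | R = 1 | 1/3 = 1
P -> R = 1 -> 1/3 = 1/3
(P -> R) | P = 1/3 | 1 = 1
(P | R) & ((P -> R) | P) = 1 & 1 = 1
Q -> Q = 2/3 -> 2/3 = 1
~(Q -> Q) = ~1 = 0
~R = ~1/3 = 2/3
~~R = ~2/3 = 1/3
~(Q -> Q) -> ~~R = 0 -> 1/3 = 1
((P | R) & ((P -> R) | P)) -> (~(Q -> Q) -> ~~R) = 1 -> 1 = 1
Q -> Q = 2/3 -> 2/3 = 1
Q & Q = 2/3 & 2/3 = 2/3
(Q -> Q) -> (Q & Q) = 1 -> 2/3 = 2/3
~((Q -> Q) -> (Q & Q)) = ~2/3 = 1/3
~~((Q -> Q) -> (Q & Q)) = ~1/3 = 2/3
P | R = 1 | 1/3 = 1
~(P | R) = ~1 = 0
R | ~(P | R) = 1/3 | 0 = 1/3
~~((Q -> Q) -> (Q & Q)) | (R | ~(P | R)) = 2/3 | 1/3 = 2/3
(((P | R) & ((P -> R) | P)) -> (~(Q -> Q) -> ~~R)) & (~~((Q -> Q) -> (Q & Q)) | (R | ~(P | R))) = 1 & 2/3 = 2/3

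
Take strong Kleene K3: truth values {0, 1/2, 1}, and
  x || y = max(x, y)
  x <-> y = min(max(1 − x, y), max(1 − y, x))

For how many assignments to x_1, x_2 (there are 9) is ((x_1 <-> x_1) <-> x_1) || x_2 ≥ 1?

5

x_1 = 0, x_2 = 0 ↦ 0  <
x_1 = 0, x_2 = 1/2 ↦ 1/2  <
x_1 = 0, x_2 = 1 ↦ 1  ≥
x_1 = 1/2, x_2 = 0 ↦ 1/2  <
x_1 = 1/2, x_2 = 1/2 ↦ 1/2  <
x_1 = 1/2, x_2 = 1 ↦ 1  ≥
x_1 = 1, x_2 = 0 ↦ 1  ≥
x_1 = 1, x_2 = 1/2 ↦ 1  ≥
x_1 = 1, x_2 = 1 ↦ 1  ≥
So 5 of the 9 assignments meet the threshold.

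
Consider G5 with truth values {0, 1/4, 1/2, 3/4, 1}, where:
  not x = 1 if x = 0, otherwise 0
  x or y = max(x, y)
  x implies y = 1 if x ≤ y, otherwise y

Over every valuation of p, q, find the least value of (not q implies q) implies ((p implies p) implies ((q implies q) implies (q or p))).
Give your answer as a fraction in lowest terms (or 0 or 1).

Take p = 0, q = 1/4:
not q = not 1/4 = 0
not q implies q = 0 implies 1/4 = 1
p implies p = 0 implies 0 = 1
q implies q = 1/4 implies 1/4 = 1
q or p = 1/4 or 0 = 1/4
(q implies q) implies (q or p) = 1 implies 1/4 = 1/4
(p implies p) implies ((q implies q) implies (q or p)) = 1 implies 1/4 = 1/4
(not q implies q) implies ((p implies p) implies ((q implies q) implies (q or p))) = 1 implies 1/4 = 1/4
No assignment yields a value below 1/4, so this is the minimum.

1/4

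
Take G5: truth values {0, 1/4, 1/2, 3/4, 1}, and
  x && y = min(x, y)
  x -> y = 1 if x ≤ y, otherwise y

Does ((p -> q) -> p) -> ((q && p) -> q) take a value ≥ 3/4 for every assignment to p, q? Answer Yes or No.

At p = 1/4, q = 1/2, for instance:
p -> q = 1/4 -> 1/2 = 1
(p -> q) -> p = 1 -> 1/4 = 1/4
q && p = 1/2 && 1/4 = 1/4
(q && p) -> q = 1/4 -> 1/2 = 1
((p -> q) -> p) -> ((q && p) -> q) = 1/4 -> 1 = 1
and checking the remaining 24 assignments likewise gives ≥ 3/4 in every case.

Yes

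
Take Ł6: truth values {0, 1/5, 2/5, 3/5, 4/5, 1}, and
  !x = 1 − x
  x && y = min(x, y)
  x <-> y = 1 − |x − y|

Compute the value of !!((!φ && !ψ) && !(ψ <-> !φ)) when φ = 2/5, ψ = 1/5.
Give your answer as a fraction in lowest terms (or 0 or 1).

!φ = !2/5 = 3/5
!ψ = !1/5 = 4/5
!φ && !ψ = 3/5 && 4/5 = 3/5
!φ = !2/5 = 3/5
ψ <-> !φ = 1/5 <-> 3/5 = 3/5
!(ψ <-> !φ) = !3/5 = 2/5
(!φ && !ψ) && !(ψ <-> !φ) = 3/5 && 2/5 = 2/5
!((!φ && !ψ) && !(ψ <-> !φ)) = !2/5 = 3/5
!!((!φ && !ψ) && !(ψ <-> !φ)) = !3/5 = 2/5

2/5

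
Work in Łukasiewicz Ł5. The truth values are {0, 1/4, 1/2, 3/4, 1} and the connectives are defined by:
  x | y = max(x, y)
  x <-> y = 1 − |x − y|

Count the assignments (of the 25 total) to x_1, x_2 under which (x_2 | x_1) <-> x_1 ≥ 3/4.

value 1: 15 assignments (counts)
value 3/4: 4 assignments (counts)
value 1/2: 3 assignments
value 1/4: 2 assignments
value 0: 1 assignment
So 19 of the 25 assignments meet the threshold.

19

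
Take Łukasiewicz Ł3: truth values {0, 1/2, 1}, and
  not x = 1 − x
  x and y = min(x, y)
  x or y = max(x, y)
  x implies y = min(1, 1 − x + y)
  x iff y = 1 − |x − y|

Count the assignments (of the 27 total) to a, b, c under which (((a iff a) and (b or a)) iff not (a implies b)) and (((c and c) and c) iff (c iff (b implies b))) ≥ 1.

value 1: 9 assignments (counts)
value 1/2: 9 assignments
value 0: 9 assignments
So 9 of the 27 assignments meet the threshold.

9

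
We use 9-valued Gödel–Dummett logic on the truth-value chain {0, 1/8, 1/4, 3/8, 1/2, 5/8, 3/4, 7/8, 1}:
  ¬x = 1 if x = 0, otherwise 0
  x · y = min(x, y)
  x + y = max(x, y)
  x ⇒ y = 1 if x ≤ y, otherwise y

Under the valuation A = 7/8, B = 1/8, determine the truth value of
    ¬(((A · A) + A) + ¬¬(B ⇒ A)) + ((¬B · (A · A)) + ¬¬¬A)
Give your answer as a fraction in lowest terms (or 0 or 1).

0

A · A = 7/8 · 7/8 = 7/8
(A · A) + A = 7/8 + 7/8 = 7/8
B ⇒ A = 1/8 ⇒ 7/8 = 1
¬(B ⇒ A) = ¬1 = 0
¬¬(B ⇒ A) = ¬0 = 1
((A · A) + A) + ¬¬(B ⇒ A) = 7/8 + 1 = 1
¬(((A · A) + A) + ¬¬(B ⇒ A)) = ¬1 = 0
¬B = ¬1/8 = 0
A · A = 7/8 · 7/8 = 7/8
¬B · (A · A) = 0 · 7/8 = 0
¬A = ¬7/8 = 0
¬¬A = ¬0 = 1
¬¬¬A = ¬1 = 0
(¬B · (A · A)) + ¬¬¬A = 0 + 0 = 0
¬(((A · A) + A) + ¬¬(B ⇒ A)) + ((¬B · (A · A)) + ¬¬¬A) = 0 + 0 = 0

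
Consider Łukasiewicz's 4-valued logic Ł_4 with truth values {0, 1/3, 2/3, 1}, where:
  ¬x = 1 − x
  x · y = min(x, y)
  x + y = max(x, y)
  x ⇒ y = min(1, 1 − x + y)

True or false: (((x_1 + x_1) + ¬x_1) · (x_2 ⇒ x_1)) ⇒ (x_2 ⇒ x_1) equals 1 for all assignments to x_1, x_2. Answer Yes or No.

x_1 = 0, x_2 = 0 ↦ 1
x_1 = 0, x_2 = 1/3 ↦ 1
x_1 = 0, x_2 = 2/3 ↦ 1
x_1 = 0, x_2 = 1 ↦ 1
x_1 = 1/3, x_2 = 0 ↦ 1
x_1 = 1/3, x_2 = 1/3 ↦ 1
x_1 = 1/3, x_2 = 2/3 ↦ 1
x_1 = 1/3, x_2 = 1 ↦ 1
x_1 = 2/3, x_2 = 0 ↦ 1
x_1 = 2/3, x_2 = 1/3 ↦ 1
x_1 = 2/3, x_2 = 2/3 ↦ 1
x_1 = 2/3, x_2 = 1 ↦ 1
x_1 = 1, x_2 = 0 ↦ 1
x_1 = 1, x_2 = 1/3 ↦ 1
x_1 = 1, x_2 = 2/3 ↦ 1
x_1 = 1, x_2 = 1 ↦ 1
Every assignment gives a value ≥ 1.

Yes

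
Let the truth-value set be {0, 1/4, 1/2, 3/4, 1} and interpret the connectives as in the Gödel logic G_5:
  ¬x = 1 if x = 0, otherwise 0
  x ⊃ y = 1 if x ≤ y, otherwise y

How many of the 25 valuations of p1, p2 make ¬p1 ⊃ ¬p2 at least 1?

21

value 1: 21 assignments (counts)
value 0: 4 assignments
So 21 of the 25 assignments meet the threshold.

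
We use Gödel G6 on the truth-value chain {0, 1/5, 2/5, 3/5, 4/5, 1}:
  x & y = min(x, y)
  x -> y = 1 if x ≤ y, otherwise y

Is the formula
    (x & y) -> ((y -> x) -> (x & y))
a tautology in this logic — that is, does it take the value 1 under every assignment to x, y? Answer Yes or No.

At x = 2/5, y = 2/5, for instance:
x & y = 2/5 & 2/5 = 2/5
y -> x = 2/5 -> 2/5 = 1
(y -> x) -> (x & y) = 1 -> 2/5 = 2/5
(x & y) -> ((y -> x) -> (x & y)) = 2/5 -> 2/5 = 1
and checking the remaining 35 assignments likewise gives ≥ 1 in every case.

Yes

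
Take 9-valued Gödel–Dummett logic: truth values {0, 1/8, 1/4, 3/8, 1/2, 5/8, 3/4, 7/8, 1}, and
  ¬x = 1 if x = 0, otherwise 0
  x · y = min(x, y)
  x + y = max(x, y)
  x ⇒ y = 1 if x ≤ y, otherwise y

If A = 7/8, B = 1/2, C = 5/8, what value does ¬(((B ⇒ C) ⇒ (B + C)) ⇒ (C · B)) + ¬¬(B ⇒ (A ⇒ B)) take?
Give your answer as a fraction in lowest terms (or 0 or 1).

B ⇒ C = 1/2 ⇒ 5/8 = 1
B + C = 1/2 + 5/8 = 5/8
(B ⇒ C) ⇒ (B + C) = 1 ⇒ 5/8 = 5/8
C · B = 5/8 · 1/2 = 1/2
((B ⇒ C) ⇒ (B + C)) ⇒ (C · B) = 5/8 ⇒ 1/2 = 1/2
¬(((B ⇒ C) ⇒ (B + C)) ⇒ (C · B)) = ¬1/2 = 0
A ⇒ B = 7/8 ⇒ 1/2 = 1/2
B ⇒ (A ⇒ B) = 1/2 ⇒ 1/2 = 1
¬(B ⇒ (A ⇒ B)) = ¬1 = 0
¬¬(B ⇒ (A ⇒ B)) = ¬0 = 1
¬(((B ⇒ C) ⇒ (B + C)) ⇒ (C · B)) + ¬¬(B ⇒ (A ⇒ B)) = 0 + 1 = 1

1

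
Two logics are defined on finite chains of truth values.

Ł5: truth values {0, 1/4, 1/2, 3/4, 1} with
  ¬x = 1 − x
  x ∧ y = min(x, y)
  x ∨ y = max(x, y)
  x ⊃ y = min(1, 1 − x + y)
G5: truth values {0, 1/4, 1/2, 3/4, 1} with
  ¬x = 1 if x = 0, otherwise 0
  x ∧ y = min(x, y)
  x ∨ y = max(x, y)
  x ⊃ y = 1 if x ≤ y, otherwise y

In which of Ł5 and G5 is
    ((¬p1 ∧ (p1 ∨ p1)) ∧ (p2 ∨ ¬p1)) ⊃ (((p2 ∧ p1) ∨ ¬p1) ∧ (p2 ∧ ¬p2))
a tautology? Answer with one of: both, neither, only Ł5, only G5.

In Ł5: at p1 = 1/4, p2 = 0 the value is 3/4 — not a tautology.
In G5: every assignment gives 1 — tautology.

only G5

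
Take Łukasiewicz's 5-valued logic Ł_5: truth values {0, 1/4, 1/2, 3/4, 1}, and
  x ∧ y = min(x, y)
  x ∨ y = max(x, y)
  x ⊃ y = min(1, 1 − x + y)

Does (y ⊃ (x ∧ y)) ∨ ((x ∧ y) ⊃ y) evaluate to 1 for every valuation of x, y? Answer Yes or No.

At x = 1/2, y = 1/4, for instance:
x ∧ y = 1/2 ∧ 1/4 = 1/4
y ⊃ (x ∧ y) = 1/4 ⊃ 1/4 = 1
(x ∧ y) ⊃ y = 1/4 ⊃ 1/4 = 1
(y ⊃ (x ∧ y)) ∨ ((x ∧ y) ⊃ y) = 1 ∨ 1 = 1
and checking the remaining 24 assignments likewise gives ≥ 1 in every case.

Yes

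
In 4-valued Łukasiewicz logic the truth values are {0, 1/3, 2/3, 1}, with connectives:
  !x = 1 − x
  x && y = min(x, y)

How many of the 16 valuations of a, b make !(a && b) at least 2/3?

a = 0, b = 0 ↦ 1  ≥
a = 0, b = 1/3 ↦ 1  ≥
a = 0, b = 2/3 ↦ 1  ≥
a = 0, b = 1 ↦ 1  ≥
a = 1/3, b = 0 ↦ 1  ≥
a = 1/3, b = 1/3 ↦ 2/3  ≥
a = 1/3, b = 2/3 ↦ 2/3  ≥
a = 1/3, b = 1 ↦ 2/3  ≥
a = 2/3, b = 0 ↦ 1  ≥
a = 2/3, b = 1/3 ↦ 2/3  ≥
a = 2/3, b = 2/3 ↦ 1/3  <
a = 2/3, b = 1 ↦ 1/3  <
a = 1, b = 0 ↦ 1  ≥
a = 1, b = 1/3 ↦ 2/3  ≥
a = 1, b = 2/3 ↦ 1/3  <
a = 1, b = 1 ↦ 0  <
So 12 of the 16 assignments meet the threshold.

12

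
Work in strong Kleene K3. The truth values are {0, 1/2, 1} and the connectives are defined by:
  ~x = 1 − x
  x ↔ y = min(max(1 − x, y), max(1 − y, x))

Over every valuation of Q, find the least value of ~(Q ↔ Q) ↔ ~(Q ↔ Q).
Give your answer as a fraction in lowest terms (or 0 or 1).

Take Q = 1/2:
Q ↔ Q = 1/2 ↔ 1/2 = 1/2
~(Q ↔ Q) = ~1/2 = 1/2
Q ↔ Q = 1/2 ↔ 1/2 = 1/2
~(Q ↔ Q) = ~1/2 = 1/2
~(Q ↔ Q) ↔ ~(Q ↔ Q) = 1/2 ↔ 1/2 = 1/2
No assignment yields a value below 1/2, so this is the minimum.

1/2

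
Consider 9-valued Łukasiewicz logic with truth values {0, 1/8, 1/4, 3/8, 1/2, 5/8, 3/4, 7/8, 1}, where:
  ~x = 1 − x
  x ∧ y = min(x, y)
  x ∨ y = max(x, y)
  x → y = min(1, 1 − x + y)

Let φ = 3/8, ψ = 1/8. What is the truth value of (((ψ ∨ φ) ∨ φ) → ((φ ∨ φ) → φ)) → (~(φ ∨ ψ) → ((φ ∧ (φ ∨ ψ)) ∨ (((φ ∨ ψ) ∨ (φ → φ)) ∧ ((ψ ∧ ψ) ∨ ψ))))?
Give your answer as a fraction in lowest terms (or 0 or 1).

ψ ∨ φ = 1/8 ∨ 3/8 = 3/8
(ψ ∨ φ) ∨ φ = 3/8 ∨ 3/8 = 3/8
φ ∨ φ = 3/8 ∨ 3/8 = 3/8
(φ ∨ φ) → φ = 3/8 → 3/8 = 1
((ψ ∨ φ) ∨ φ) → ((φ ∨ φ) → φ) = 3/8 → 1 = 1
φ ∨ ψ = 3/8 ∨ 1/8 = 3/8
~(φ ∨ ψ) = ~3/8 = 5/8
φ ∨ ψ = 3/8 ∨ 1/8 = 3/8
φ ∧ (φ ∨ ψ) = 3/8 ∧ 3/8 = 3/8
φ ∨ ψ = 3/8 ∨ 1/8 = 3/8
φ → φ = 3/8 → 3/8 = 1
(φ ∨ ψ) ∨ (φ → φ) = 3/8 ∨ 1 = 1
ψ ∧ ψ = 1/8 ∧ 1/8 = 1/8
(ψ ∧ ψ) ∨ ψ = 1/8 ∨ 1/8 = 1/8
((φ ∨ ψ) ∨ (φ → φ)) ∧ ((ψ ∧ ψ) ∨ ψ) = 1 ∧ 1/8 = 1/8
(φ ∧ (φ ∨ ψ)) ∨ (((φ ∨ ψ) ∨ (φ → φ)) ∧ ((ψ ∧ ψ) ∨ ψ)) = 3/8 ∨ 1/8 = 3/8
~(φ ∨ ψ) → ((φ ∧ (φ ∨ ψ)) ∨ (((φ ∨ ψ) ∨ (φ → φ)) ∧ ((ψ ∧ ψ) ∨ ψ))) = 5/8 → 3/8 = 3/4
(((ψ ∨ φ) ∨ φ) → ((φ ∨ φ) → φ)) → (~(φ ∨ ψ) → ((φ ∧ (φ ∨ ψ)) ∨ (((φ ∨ ψ) ∨ (φ → φ)) ∧ ((ψ ∧ ψ) ∨ ψ)))) = 1 → 3/4 = 3/4

3/4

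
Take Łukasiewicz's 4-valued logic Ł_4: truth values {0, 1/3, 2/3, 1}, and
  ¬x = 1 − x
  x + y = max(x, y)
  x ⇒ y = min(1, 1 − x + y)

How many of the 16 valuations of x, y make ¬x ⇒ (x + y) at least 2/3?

x = 0, y = 0 ↦ 0  <
x = 0, y = 1/3 ↦ 1/3  <
x = 0, y = 2/3 ↦ 2/3  ≥
x = 0, y = 1 ↦ 1  ≥
x = 1/3, y = 0 ↦ 2/3  ≥
x = 1/3, y = 1/3 ↦ 2/3  ≥
x = 1/3, y = 2/3 ↦ 1  ≥
x = 1/3, y = 1 ↦ 1  ≥
x = 2/3, y = 0 ↦ 1  ≥
x = 2/3, y = 1/3 ↦ 1  ≥
x = 2/3, y = 2/3 ↦ 1  ≥
x = 2/3, y = 1 ↦ 1  ≥
x = 1, y = 0 ↦ 1  ≥
x = 1, y = 1/3 ↦ 1  ≥
x = 1, y = 2/3 ↦ 1  ≥
x = 1, y = 1 ↦ 1  ≥
So 14 of the 16 assignments meet the threshold.

14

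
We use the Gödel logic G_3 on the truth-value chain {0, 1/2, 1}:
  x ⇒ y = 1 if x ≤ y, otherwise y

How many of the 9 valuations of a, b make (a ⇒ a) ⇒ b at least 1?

a = 0, b = 0 ↦ 0  <
a = 0, b = 1/2 ↦ 1/2  <
a = 0, b = 1 ↦ 1  ≥
a = 1/2, b = 0 ↦ 0  <
a = 1/2, b = 1/2 ↦ 1/2  <
a = 1/2, b = 1 ↦ 1  ≥
a = 1, b = 0 ↦ 0  <
a = 1, b = 1/2 ↦ 1/2  <
a = 1, b = 1 ↦ 1  ≥
So 3 of the 9 assignments meet the threshold.

3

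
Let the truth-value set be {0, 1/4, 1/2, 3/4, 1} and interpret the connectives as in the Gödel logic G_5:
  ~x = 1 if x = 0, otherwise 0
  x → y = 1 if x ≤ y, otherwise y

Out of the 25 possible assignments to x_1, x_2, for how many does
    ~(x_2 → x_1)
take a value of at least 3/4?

4

value 1: 4 assignments (counts)
value 0: 21 assignments
So 4 of the 25 assignments meet the threshold.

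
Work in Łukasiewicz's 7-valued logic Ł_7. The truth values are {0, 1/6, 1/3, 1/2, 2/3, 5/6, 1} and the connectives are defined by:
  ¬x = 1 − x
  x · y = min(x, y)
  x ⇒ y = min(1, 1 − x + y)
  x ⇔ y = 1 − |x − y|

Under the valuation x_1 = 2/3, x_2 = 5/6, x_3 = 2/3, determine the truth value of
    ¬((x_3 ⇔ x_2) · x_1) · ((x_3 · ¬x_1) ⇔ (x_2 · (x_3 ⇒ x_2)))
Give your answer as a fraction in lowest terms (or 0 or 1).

1/3

x_3 ⇔ x_2 = 2/3 ⇔ 5/6 = 5/6
(x_3 ⇔ x_2) · x_1 = 5/6 · 2/3 = 2/3
¬((x_3 ⇔ x_2) · x_1) = ¬2/3 = 1/3
¬x_1 = ¬2/3 = 1/3
x_3 · ¬x_1 = 2/3 · 1/3 = 1/3
x_3 ⇒ x_2 = 2/3 ⇒ 5/6 = 1
x_2 · (x_3 ⇒ x_2) = 5/6 · 1 = 5/6
(x_3 · ¬x_1) ⇔ (x_2 · (x_3 ⇒ x_2)) = 1/3 ⇔ 5/6 = 1/2
¬((x_3 ⇔ x_2) · x_1) · ((x_3 · ¬x_1) ⇔ (x_2 · (x_3 ⇒ x_2))) = 1/3 · 1/2 = 1/3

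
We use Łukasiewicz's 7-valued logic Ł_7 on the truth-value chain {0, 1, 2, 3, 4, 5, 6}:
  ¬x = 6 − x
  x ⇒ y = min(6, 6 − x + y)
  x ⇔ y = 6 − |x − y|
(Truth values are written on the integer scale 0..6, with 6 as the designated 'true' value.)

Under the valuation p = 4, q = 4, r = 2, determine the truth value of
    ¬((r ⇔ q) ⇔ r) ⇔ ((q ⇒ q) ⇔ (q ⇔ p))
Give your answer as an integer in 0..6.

2

r ⇔ q = 2 ⇔ 4 = 4
(r ⇔ q) ⇔ r = 4 ⇔ 2 = 4
¬((r ⇔ q) ⇔ r) = ¬4 = 2
q ⇒ q = 4 ⇒ 4 = 6
q ⇔ p = 4 ⇔ 4 = 6
(q ⇒ q) ⇔ (q ⇔ p) = 6 ⇔ 6 = 6
¬((r ⇔ q) ⇔ r) ⇔ ((q ⇒ q) ⇔ (q ⇔ p)) = 2 ⇔ 6 = 2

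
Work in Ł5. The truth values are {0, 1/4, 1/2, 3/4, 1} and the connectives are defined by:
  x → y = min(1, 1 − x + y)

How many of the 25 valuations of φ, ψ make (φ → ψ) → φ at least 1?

9

value 1: 9 assignments (counts)
value 3/4: 3 assignments
value 1/2: 4 assignments
value 1/4: 4 assignments
value 0: 5 assignments
So 9 of the 25 assignments meet the threshold.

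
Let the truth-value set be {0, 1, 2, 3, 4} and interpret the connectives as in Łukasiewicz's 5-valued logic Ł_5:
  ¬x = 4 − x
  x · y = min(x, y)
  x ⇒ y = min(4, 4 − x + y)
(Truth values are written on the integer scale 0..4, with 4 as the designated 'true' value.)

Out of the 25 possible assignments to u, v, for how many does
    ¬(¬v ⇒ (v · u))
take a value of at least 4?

5

value 4: 5 assignments (counts)
value 3: 1 assignment
value 2: 5 assignments
value 1: 2 assignments
value 0: 12 assignments
So 5 of the 25 assignments meet the threshold.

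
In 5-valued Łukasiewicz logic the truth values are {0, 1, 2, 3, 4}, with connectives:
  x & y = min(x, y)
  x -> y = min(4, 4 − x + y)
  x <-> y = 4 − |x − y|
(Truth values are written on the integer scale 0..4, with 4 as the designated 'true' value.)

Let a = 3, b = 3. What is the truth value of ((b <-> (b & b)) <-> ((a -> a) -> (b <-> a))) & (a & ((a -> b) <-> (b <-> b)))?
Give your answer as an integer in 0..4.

3

b & b = 3 & 3 = 3
b <-> (b & b) = 3 <-> 3 = 4
a -> a = 3 -> 3 = 4
b <-> a = 3 <-> 3 = 4
(a -> a) -> (b <-> a) = 4 -> 4 = 4
(b <-> (b & b)) <-> ((a -> a) -> (b <-> a)) = 4 <-> 4 = 4
a -> b = 3 -> 3 = 4
b <-> b = 3 <-> 3 = 4
(a -> b) <-> (b <-> b) = 4 <-> 4 = 4
a & ((a -> b) <-> (b <-> b)) = 3 & 4 = 3
((b <-> (b & b)) <-> ((a -> a) -> (b <-> a))) & (a & ((a -> b) <-> (b <-> b))) = 4 & 3 = 3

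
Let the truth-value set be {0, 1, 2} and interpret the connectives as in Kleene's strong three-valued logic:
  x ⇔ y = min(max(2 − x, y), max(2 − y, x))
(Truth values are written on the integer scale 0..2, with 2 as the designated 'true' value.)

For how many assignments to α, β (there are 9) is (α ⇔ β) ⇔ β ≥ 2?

2

α = 0, β = 0 ↦ 0  <
α = 0, β = 1 ↦ 1  <
α = 0, β = 2 ↦ 0  <
α = 1, β = 0 ↦ 1  <
α = 1, β = 1 ↦ 1  <
α = 1, β = 2 ↦ 1  <
α = 2, β = 0 ↦ 2  ≥
α = 2, β = 1 ↦ 1  <
α = 2, β = 2 ↦ 2  ≥
So 2 of the 9 assignments meet the threshold.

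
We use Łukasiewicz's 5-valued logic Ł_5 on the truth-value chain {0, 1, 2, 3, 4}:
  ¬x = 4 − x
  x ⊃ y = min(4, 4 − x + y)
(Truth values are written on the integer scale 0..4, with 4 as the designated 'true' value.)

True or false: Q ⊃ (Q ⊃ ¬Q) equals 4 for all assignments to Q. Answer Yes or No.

No

Counterexample: take Q = 3.
¬Q = ¬3 = 1
Q ⊃ ¬Q = 3 ⊃ 1 = 2
Q ⊃ (Q ⊃ ¬Q) = 3 ⊃ 2 = 3
This gives 3 ≠ 4.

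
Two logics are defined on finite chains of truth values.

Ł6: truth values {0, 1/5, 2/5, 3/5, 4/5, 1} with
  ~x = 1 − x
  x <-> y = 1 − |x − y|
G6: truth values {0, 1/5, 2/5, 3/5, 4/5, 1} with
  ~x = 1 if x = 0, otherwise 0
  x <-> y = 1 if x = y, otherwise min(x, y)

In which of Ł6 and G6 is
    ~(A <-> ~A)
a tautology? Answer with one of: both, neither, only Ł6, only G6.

In Ł6: at A = 1/5 the value is 3/5 — not a tautology.
In G6: every assignment gives 1 — tautology.

only G6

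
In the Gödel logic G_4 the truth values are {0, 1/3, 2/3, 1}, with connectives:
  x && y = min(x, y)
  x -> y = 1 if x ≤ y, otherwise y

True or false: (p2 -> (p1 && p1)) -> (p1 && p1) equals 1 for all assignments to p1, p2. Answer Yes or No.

No

Counterexample: take p1 = 0, p2 = 0.
p1 && p1 = 0 && 0 = 0
p2 -> (p1 && p1) = 0 -> 0 = 1
(p2 -> (p1 && p1)) -> (p1 && p1) = 1 -> 0 = 0
This gives 0 ≠ 1.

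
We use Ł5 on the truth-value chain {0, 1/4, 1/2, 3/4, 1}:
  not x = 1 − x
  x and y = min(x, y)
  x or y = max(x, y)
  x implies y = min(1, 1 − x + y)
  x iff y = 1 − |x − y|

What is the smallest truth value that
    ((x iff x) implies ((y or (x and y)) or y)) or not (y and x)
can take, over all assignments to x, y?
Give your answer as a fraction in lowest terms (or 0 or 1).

1/2

Take x = 1/2, y = 1/2:
x iff x = 1/2 iff 1/2 = 1
x and y = 1/2 and 1/2 = 1/2
y or (x and y) = 1/2 or 1/2 = 1/2
(y or (x and y)) or y = 1/2 or 1/2 = 1/2
(x iff x) implies ((y or (x and y)) or y) = 1 implies 1/2 = 1/2
y and x = 1/2 and 1/2 = 1/2
not (y and x) = not 1/2 = 1/2
((x iff x) implies ((y or (x and y)) or y)) or not (y and x) = 1/2 or 1/2 = 1/2
No assignment yields a value below 1/2, so this is the minimum.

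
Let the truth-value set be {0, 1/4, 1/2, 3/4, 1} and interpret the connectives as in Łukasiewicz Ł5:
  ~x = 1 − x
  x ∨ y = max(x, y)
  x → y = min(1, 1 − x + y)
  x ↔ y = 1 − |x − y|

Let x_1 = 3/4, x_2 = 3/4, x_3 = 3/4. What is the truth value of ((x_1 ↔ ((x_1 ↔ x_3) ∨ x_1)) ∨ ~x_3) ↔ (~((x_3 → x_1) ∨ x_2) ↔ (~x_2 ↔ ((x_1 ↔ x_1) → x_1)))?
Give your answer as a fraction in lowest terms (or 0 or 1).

3/4

x_1 ↔ x_3 = 3/4 ↔ 3/4 = 1
(x_1 ↔ x_3) ∨ x_1 = 1 ∨ 3/4 = 1
x_1 ↔ ((x_1 ↔ x_3) ∨ x_1) = 3/4 ↔ 1 = 3/4
~x_3 = ~3/4 = 1/4
(x_1 ↔ ((x_1 ↔ x_3) ∨ x_1)) ∨ ~x_3 = 3/4 ∨ 1/4 = 3/4
x_3 → x_1 = 3/4 → 3/4 = 1
(x_3 → x_1) ∨ x_2 = 1 ∨ 3/4 = 1
~((x_3 → x_1) ∨ x_2) = ~1 = 0
~x_2 = ~3/4 = 1/4
x_1 ↔ x_1 = 3/4 ↔ 3/4 = 1
(x_1 ↔ x_1) → x_1 = 1 → 3/4 = 3/4
~x_2 ↔ ((x_1 ↔ x_1) → x_1) = 1/4 ↔ 3/4 = 1/2
~((x_3 → x_1) ∨ x_2) ↔ (~x_2 ↔ ((x_1 ↔ x_1) → x_1)) = 0 ↔ 1/2 = 1/2
((x_1 ↔ ((x_1 ↔ x_3) ∨ x_1)) ∨ ~x_3) ↔ (~((x_3 → x_1) ∨ x_2) ↔ (~x_2 ↔ ((x_1 ↔ x_1) → x_1))) = 3/4 ↔ 1/2 = 3/4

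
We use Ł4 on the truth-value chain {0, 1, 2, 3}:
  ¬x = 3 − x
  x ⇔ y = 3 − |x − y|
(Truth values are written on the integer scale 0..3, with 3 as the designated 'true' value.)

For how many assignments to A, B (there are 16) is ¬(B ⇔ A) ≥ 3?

A = 0, B = 0 ↦ 0  <
A = 0, B = 1 ↦ 1  <
A = 0, B = 2 ↦ 2  <
A = 0, B = 3 ↦ 3  ≥
A = 1, B = 0 ↦ 1  <
A = 1, B = 1 ↦ 0  <
A = 1, B = 2 ↦ 1  <
A = 1, B = 3 ↦ 2  <
A = 2, B = 0 ↦ 2  <
A = 2, B = 1 ↦ 1  <
A = 2, B = 2 ↦ 0  <
A = 2, B = 3 ↦ 1  <
A = 3, B = 0 ↦ 3  ≥
A = 3, B = 1 ↦ 2  <
A = 3, B = 2 ↦ 1  <
A = 3, B = 3 ↦ 0  <
So 2 of the 16 assignments meet the threshold.

2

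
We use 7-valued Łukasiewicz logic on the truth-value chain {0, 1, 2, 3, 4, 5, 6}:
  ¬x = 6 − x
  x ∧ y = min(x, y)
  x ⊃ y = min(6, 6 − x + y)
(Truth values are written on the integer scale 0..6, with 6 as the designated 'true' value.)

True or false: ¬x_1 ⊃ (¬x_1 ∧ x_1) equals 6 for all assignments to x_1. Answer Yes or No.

No

Counterexample: take x_1 = 0.
¬x_1 = ¬0 = 6
¬x_1 ∧ x_1 = 6 ∧ 0 = 0
¬x_1 ⊃ (¬x_1 ∧ x_1) = 6 ⊃ 0 = 0
This gives 0 ≠ 6.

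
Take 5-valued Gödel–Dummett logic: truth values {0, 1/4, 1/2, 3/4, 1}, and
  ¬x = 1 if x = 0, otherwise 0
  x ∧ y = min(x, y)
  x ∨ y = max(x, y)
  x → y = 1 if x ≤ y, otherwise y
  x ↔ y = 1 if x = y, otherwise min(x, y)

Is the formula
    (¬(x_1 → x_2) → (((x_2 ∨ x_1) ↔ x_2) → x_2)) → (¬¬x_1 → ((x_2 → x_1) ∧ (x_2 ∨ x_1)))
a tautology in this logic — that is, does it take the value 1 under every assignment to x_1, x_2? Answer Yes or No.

Counterexample: take x_1 = 1/4, x_2 = 0.
x_1 → x_2 = 1/4 → 0 = 0
¬(x_1 → x_2) = ¬0 = 1
x_2 ∨ x_1 = 0 ∨ 1/4 = 1/4
(x_2 ∨ x_1) ↔ x_2 = 1/4 ↔ 0 = 0
((x_2 ∨ x_1) ↔ x_2) → x_2 = 0 → 0 = 1
¬(x_1 → x_2) → (((x_2 ∨ x_1) ↔ x_2) → x_2) = 1 → 1 = 1
¬x_1 = ¬1/4 = 0
¬¬x_1 = ¬0 = 1
x_2 → x_1 = 0 → 1/4 = 1
x_2 ∨ x_1 = 0 ∨ 1/4 = 1/4
(x_2 → x_1) ∧ (x_2 ∨ x_1) = 1 ∧ 1/4 = 1/4
¬¬x_1 → ((x_2 → x_1) ∧ (x_2 ∨ x_1)) = 1 → 1/4 = 1/4
(¬(x_1 → x_2) → (((x_2 ∨ x_1) ↔ x_2) → x_2)) → (¬¬x_1 → ((x_2 → x_1) ∧ (x_2 ∨ x_1))) = 1 → 1/4 = 1/4
This gives 1/4 ≠ 1.

No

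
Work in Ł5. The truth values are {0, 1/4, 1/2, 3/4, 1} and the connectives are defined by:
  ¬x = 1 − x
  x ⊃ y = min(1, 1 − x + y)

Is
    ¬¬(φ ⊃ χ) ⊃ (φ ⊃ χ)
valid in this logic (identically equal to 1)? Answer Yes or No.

At φ = 1/2, χ = 0, for instance:
φ ⊃ χ = 1/2 ⊃ 0 = 1/2
¬(φ ⊃ χ) = ¬1/2 = 1/2
¬¬(φ ⊃ χ) = ¬1/2 = 1/2
¬¬(φ ⊃ χ) ⊃ (φ ⊃ χ) = 1/2 ⊃ 1/2 = 1
and checking the remaining 24 assignments likewise gives ≥ 1 in every case.

Yes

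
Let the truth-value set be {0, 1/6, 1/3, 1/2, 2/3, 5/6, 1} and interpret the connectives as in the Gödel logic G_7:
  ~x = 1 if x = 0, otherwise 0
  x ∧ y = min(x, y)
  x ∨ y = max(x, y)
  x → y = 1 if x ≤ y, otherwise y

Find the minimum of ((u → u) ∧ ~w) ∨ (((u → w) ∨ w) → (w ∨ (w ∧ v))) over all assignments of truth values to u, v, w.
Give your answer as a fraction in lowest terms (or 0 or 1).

1/6

Take u = 0, v = 0, w = 1/6:
u → u = 0 → 0 = 1
~w = ~1/6 = 0
(u → u) ∧ ~w = 1 ∧ 0 = 0
u → w = 0 → 1/6 = 1
(u → w) ∨ w = 1 ∨ 1/6 = 1
w ∧ v = 1/6 ∧ 0 = 0
w ∨ (w ∧ v) = 1/6 ∨ 0 = 1/6
((u → w) ∨ w) → (w ∨ (w ∧ v)) = 1 → 1/6 = 1/6
((u → u) ∧ ~w) ∨ (((u → w) ∨ w) → (w ∨ (w ∧ v))) = 0 ∨ 1/6 = 1/6
No assignment yields a value below 1/6, so this is the minimum.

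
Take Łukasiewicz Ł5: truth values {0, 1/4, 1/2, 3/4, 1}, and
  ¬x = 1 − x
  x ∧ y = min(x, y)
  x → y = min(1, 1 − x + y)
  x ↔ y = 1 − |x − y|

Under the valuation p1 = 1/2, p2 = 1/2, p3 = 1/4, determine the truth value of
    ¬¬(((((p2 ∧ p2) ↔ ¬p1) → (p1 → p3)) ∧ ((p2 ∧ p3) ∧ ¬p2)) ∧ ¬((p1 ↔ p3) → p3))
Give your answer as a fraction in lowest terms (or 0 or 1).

p2 ∧ p2 = 1/2 ∧ 1/2 = 1/2
¬p1 = ¬1/2 = 1/2
(p2 ∧ p2) ↔ ¬p1 = 1/2 ↔ 1/2 = 1
p1 → p3 = 1/2 → 1/4 = 3/4
((p2 ∧ p2) ↔ ¬p1) → (p1 → p3) = 1 → 3/4 = 3/4
p2 ∧ p3 = 1/2 ∧ 1/4 = 1/4
¬p2 = ¬1/2 = 1/2
(p2 ∧ p3) ∧ ¬p2 = 1/4 ∧ 1/2 = 1/4
(((p2 ∧ p2) ↔ ¬p1) → (p1 → p3)) ∧ ((p2 ∧ p3) ∧ ¬p2) = 3/4 ∧ 1/4 = 1/4
p1 ↔ p3 = 1/2 ↔ 1/4 = 3/4
(p1 ↔ p3) → p3 = 3/4 → 1/4 = 1/2
¬((p1 ↔ p3) → p3) = ¬1/2 = 1/2
((((p2 ∧ p2) ↔ ¬p1) → (p1 → p3)) ∧ ((p2 ∧ p3) ∧ ¬p2)) ∧ ¬((p1 ↔ p3) → p3) = 1/4 ∧ 1/2 = 1/4
¬(((((p2 ∧ p2) ↔ ¬p1) → (p1 → p3)) ∧ ((p2 ∧ p3) ∧ ¬p2)) ∧ ¬((p1 ↔ p3) → p3)) = ¬1/4 = 3/4
¬¬(((((p2 ∧ p2) ↔ ¬p1) → (p1 → p3)) ∧ ((p2 ∧ p3) ∧ ¬p2)) ∧ ¬((p1 ↔ p3) → p3)) = ¬3/4 = 1/4

1/4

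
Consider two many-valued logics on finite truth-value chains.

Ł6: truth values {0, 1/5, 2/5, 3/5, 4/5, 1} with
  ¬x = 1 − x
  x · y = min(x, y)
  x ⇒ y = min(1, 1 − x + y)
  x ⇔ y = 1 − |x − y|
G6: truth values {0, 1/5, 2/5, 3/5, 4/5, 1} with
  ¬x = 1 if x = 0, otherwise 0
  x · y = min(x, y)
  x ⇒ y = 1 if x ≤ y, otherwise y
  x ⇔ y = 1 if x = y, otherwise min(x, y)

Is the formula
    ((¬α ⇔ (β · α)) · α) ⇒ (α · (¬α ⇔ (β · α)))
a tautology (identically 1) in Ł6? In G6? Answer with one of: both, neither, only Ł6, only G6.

both

In Ł6: every assignment gives 1 — tautology.
In G6: every assignment gives 1 — tautology.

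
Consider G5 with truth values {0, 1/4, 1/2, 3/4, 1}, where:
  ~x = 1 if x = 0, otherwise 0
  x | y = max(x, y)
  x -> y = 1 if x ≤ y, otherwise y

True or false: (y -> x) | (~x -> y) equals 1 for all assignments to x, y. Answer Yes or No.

Counterexample: take x = 0, y = 1/4.
y -> x = 1/4 -> 0 = 0
~x = ~0 = 1
~x -> y = 1 -> 1/4 = 1/4
(y -> x) | (~x -> y) = 0 | 1/4 = 1/4
This gives 1/4 ≠ 1.

No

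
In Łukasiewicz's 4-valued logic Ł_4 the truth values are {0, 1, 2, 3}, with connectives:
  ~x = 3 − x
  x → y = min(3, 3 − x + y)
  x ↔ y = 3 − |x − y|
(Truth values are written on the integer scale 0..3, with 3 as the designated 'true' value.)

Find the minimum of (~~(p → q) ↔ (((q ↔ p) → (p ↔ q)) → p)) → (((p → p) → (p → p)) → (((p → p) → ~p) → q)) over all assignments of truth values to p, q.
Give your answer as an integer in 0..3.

Take p = 1, q = 0:
p → q = 1 → 0 = 2
~(p → q) = ~2 = 1
~~(p → q) = ~1 = 2
q ↔ p = 0 ↔ 1 = 2
p ↔ q = 1 ↔ 0 = 2
(q ↔ p) → (p ↔ q) = 2 → 2 = 3
((q ↔ p) → (p ↔ q)) → p = 3 → 1 = 1
~~(p → q) ↔ (((q ↔ p) → (p ↔ q)) → p) = 2 ↔ 1 = 2
p → p = 1 → 1 = 3
p → p = 1 → 1 = 3
(p → p) → (p → p) = 3 → 3 = 3
p → p = 1 → 1 = 3
~p = ~1 = 2
(p → p) → ~p = 3 → 2 = 2
((p → p) → ~p) → q = 2 → 0 = 1
((p → p) → (p → p)) → (((p → p) → ~p) → q) = 3 → 1 = 1
(~~(p → q) ↔ (((q ↔ p) → (p ↔ q)) → p)) → (((p → p) → (p → p)) → (((p → p) → ~p) → q)) = 2 → 1 = 2
No assignment yields a value below 2, so this is the minimum.

2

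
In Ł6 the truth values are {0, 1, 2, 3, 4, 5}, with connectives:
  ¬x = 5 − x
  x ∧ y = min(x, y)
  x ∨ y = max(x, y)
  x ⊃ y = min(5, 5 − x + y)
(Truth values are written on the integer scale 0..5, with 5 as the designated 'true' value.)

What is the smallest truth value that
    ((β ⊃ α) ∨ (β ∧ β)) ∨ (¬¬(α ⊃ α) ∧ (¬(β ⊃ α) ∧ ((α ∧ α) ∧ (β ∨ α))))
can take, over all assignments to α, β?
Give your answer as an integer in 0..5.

3

Take α = 0, β = 2:
β ⊃ α = 2 ⊃ 0 = 3
β ∧ β = 2 ∧ 2 = 2
(β ⊃ α) ∨ (β ∧ β) = 3 ∨ 2 = 3
α ⊃ α = 0 ⊃ 0 = 5
¬(α ⊃ α) = ¬5 = 0
¬¬(α ⊃ α) = ¬0 = 5
β ⊃ α = 2 ⊃ 0 = 3
¬(β ⊃ α) = ¬3 = 2
α ∧ α = 0 ∧ 0 = 0
β ∨ α = 2 ∨ 0 = 2
(α ∧ α) ∧ (β ∨ α) = 0 ∧ 2 = 0
¬(β ⊃ α) ∧ ((α ∧ α) ∧ (β ∨ α)) = 2 ∧ 0 = 0
¬¬(α ⊃ α) ∧ (¬(β ⊃ α) ∧ ((α ∧ α) ∧ (β ∨ α))) = 5 ∧ 0 = 0
((β ⊃ α) ∨ (β ∧ β)) ∨ (¬¬(α ⊃ α) ∧ (¬(β ⊃ α) ∧ ((α ∧ α) ∧ (β ∨ α)))) = 3 ∨ 0 = 3
No assignment yields a value below 3, so this is the minimum.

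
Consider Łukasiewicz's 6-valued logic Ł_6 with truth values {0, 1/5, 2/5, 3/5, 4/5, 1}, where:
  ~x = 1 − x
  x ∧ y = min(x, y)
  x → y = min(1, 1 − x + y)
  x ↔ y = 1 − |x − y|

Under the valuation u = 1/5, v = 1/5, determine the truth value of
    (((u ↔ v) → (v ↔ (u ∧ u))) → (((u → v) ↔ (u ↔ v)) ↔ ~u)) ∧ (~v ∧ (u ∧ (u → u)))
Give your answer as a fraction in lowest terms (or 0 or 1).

u ↔ v = 1/5 ↔ 1/5 = 1
u ∧ u = 1/5 ∧ 1/5 = 1/5
v ↔ (u ∧ u) = 1/5 ↔ 1/5 = 1
(u ↔ v) → (v ↔ (u ∧ u)) = 1 → 1 = 1
u → v = 1/5 → 1/5 = 1
u ↔ v = 1/5 ↔ 1/5 = 1
(u → v) ↔ (u ↔ v) = 1 ↔ 1 = 1
~u = ~1/5 = 4/5
((u → v) ↔ (u ↔ v)) ↔ ~u = 1 ↔ 4/5 = 4/5
((u ↔ v) → (v ↔ (u ∧ u))) → (((u → v) ↔ (u ↔ v)) ↔ ~u) = 1 → 4/5 = 4/5
~v = ~1/5 = 4/5
u → u = 1/5 → 1/5 = 1
u ∧ (u → u) = 1/5 ∧ 1 = 1/5
~v ∧ (u ∧ (u → u)) = 4/5 ∧ 1/5 = 1/5
(((u ↔ v) → (v ↔ (u ∧ u))) → (((u → v) ↔ (u ↔ v)) ↔ ~u)) ∧ (~v ∧ (u ∧ (u → u))) = 4/5 ∧ 1/5 = 1/5

1/5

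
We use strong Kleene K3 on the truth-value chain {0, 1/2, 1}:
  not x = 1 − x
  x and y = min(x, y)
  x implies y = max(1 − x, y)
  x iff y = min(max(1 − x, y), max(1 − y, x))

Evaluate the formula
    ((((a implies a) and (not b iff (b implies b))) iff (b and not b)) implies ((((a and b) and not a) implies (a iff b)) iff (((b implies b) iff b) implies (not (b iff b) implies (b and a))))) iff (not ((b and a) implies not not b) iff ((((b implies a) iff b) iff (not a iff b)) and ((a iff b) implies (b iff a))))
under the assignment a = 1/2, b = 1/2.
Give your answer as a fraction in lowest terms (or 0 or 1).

1/2

a implies a = 1/2 implies 1/2 = 1/2
not b = not 1/2 = 1/2
b implies b = 1/2 implies 1/2 = 1/2
not b iff (b implies b) = 1/2 iff 1/2 = 1/2
(a implies a) and (not b iff (b implies b)) = 1/2 and 1/2 = 1/2
not b = not 1/2 = 1/2
b and not b = 1/2 and 1/2 = 1/2
((a implies a) and (not b iff (b implies b))) iff (b and not b) = 1/2 iff 1/2 = 1/2
a and b = 1/2 and 1/2 = 1/2
not a = not 1/2 = 1/2
(a and b) and not a = 1/2 and 1/2 = 1/2
a iff b = 1/2 iff 1/2 = 1/2
((a and b) and not a) implies (a iff b) = 1/2 implies 1/2 = 1/2
b implies b = 1/2 implies 1/2 = 1/2
(b implies b) iff b = 1/2 iff 1/2 = 1/2
b iff b = 1/2 iff 1/2 = 1/2
not (b iff b) = not 1/2 = 1/2
b and a = 1/2 and 1/2 = 1/2
not (b iff b) implies (b and a) = 1/2 implies 1/2 = 1/2
((b implies b) iff b) implies (not (b iff b) implies (b and a)) = 1/2 implies 1/2 = 1/2
(((a and b) and not a) implies (a iff b)) iff (((b implies b) iff b) implies (not (b iff b) implies (b and a))) = 1/2 iff 1/2 = 1/2
(((a implies a) and (not b iff (b implies b))) iff (b and not b)) implies ((((a and b) and not a) implies (a iff b)) iff (((b implies b) iff b) implies (not (b iff b) implies (b and a)))) = 1/2 implies 1/2 = 1/2
b and a = 1/2 and 1/2 = 1/2
not b = not 1/2 = 1/2
not not b = not 1/2 = 1/2
(b and a) implies not not b = 1/2 implies 1/2 = 1/2
not ((b and a) implies not not b) = not 1/2 = 1/2
b implies a = 1/2 implies 1/2 = 1/2
(b implies a) iff b = 1/2 iff 1/2 = 1/2
not a = not 1/2 = 1/2
not a iff b = 1/2 iff 1/2 = 1/2
((b implies a) iff b) iff (not a iff b) = 1/2 iff 1/2 = 1/2
a iff b = 1/2 iff 1/2 = 1/2
b iff a = 1/2 iff 1/2 = 1/2
(a iff b) implies (b iff a) = 1/2 implies 1/2 = 1/2
(((b implies a) iff b) iff (not a iff b)) and ((a iff b) implies (b iff a)) = 1/2 and 1/2 = 1/2
not ((b and a) implies not not b) iff ((((b implies a) iff b) iff (not a iff b)) and ((a iff b) implies (b iff a))) = 1/2 iff 1/2 = 1/2
((((a implies a) and (not b iff (b implies b))) iff (b and not b)) implies ((((a and b) and not a) implies (a iff b)) iff (((b implies b) iff b) implies (not (b iff b) implies (b and a))))) iff (not ((b and a) implies not not b) iff ((((b implies a) iff b) iff (not a iff b)) and ((a iff b) implies (b iff a)))) = 1/2 iff 1/2 = 1/2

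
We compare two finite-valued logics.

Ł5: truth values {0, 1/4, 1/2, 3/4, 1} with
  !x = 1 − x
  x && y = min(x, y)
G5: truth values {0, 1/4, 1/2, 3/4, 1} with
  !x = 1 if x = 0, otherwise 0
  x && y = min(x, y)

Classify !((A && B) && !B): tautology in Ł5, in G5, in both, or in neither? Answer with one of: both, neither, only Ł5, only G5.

In Ł5: at A = 1/4, B = 1/4 the value is 3/4 — not a tautology.
In G5: every assignment gives 1 — tautology.

only G5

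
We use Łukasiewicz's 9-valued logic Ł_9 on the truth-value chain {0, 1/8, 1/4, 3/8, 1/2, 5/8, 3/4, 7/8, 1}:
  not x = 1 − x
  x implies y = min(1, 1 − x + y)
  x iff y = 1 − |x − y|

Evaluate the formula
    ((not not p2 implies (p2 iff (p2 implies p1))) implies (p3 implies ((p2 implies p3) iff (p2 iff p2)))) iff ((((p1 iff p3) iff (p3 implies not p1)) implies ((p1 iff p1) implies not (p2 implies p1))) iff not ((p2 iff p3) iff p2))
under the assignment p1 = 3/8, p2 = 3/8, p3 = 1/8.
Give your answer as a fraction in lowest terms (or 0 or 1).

not p2 = not 3/8 = 5/8
not not p2 = not 5/8 = 3/8
p2 implies p1 = 3/8 implies 3/8 = 1
p2 iff (p2 implies p1) = 3/8 iff 1 = 3/8
not not p2 implies (p2 iff (p2 implies p1)) = 3/8 implies 3/8 = 1
p2 implies p3 = 3/8 implies 1/8 = 3/4
p2 iff p2 = 3/8 iff 3/8 = 1
(p2 implies p3) iff (p2 iff p2) = 3/4 iff 1 = 3/4
p3 implies ((p2 implies p3) iff (p2 iff p2)) = 1/8 implies 3/4 = 1
(not not p2 implies (p2 iff (p2 implies p1))) implies (p3 implies ((p2 implies p3) iff (p2 iff p2))) = 1 implies 1 = 1
p1 iff p3 = 3/8 iff 1/8 = 3/4
not p1 = not 3/8 = 5/8
p3 implies not p1 = 1/8 implies 5/8 = 1
(p1 iff p3) iff (p3 implies not p1) = 3/4 iff 1 = 3/4
p1 iff p1 = 3/8 iff 3/8 = 1
p2 implies p1 = 3/8 implies 3/8 = 1
not (p2 implies p1) = not 1 = 0
(p1 iff p1) implies not (p2 implies p1) = 1 implies 0 = 0
((p1 iff p3) iff (p3 implies not p1)) implies ((p1 iff p1) implies not (p2 implies p1)) = 3/4 implies 0 = 1/4
p2 iff p3 = 3/8 iff 1/8 = 3/4
(p2 iff p3) iff p2 = 3/4 iff 3/8 = 5/8
not ((p2 iff p3) iff p2) = not 5/8 = 3/8
(((p1 iff p3) iff (p3 implies not p1)) implies ((p1 iff p1) implies not (p2 implies p1))) iff not ((p2 iff p3) iff p2) = 1/4 iff 3/8 = 7/8
((not not p2 implies (p2 iff (p2 implies p1))) implies (p3 implies ((p2 implies p3) iff (p2 iff p2)))) iff ((((p1 iff p3) iff (p3 implies not p1)) implies ((p1 iff p1) implies not (p2 implies p1))) iff not ((p2 iff p3) iff p2)) = 1 iff 7/8 = 7/8

7/8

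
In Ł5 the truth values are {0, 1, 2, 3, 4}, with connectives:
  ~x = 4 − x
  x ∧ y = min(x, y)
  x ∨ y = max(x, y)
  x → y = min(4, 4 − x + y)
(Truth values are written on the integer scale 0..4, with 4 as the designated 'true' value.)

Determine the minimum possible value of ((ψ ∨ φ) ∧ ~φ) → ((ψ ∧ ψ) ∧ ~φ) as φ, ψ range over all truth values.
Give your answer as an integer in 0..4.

Take φ = 2, ψ = 0:
ψ ∨ φ = 0 ∨ 2 = 2
~φ = ~2 = 2
(ψ ∨ φ) ∧ ~φ = 2 ∧ 2 = 2
ψ ∧ ψ = 0 ∧ 0 = 0
~φ = ~2 = 2
(ψ ∧ ψ) ∧ ~φ = 0 ∧ 2 = 0
((ψ ∨ φ) ∧ ~φ) → ((ψ ∧ ψ) ∧ ~φ) = 2 → 0 = 2
No assignment yields a value below 2, so this is the minimum.

2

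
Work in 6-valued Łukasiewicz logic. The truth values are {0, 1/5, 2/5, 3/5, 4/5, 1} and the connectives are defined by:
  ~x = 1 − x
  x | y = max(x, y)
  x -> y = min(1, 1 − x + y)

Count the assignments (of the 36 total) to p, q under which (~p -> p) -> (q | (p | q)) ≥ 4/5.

29

value 1: 20 assignments (counts)
value 4/5: 9 assignments (counts)
value 3/5: 7 assignments
So 29 of the 36 assignments meet the threshold.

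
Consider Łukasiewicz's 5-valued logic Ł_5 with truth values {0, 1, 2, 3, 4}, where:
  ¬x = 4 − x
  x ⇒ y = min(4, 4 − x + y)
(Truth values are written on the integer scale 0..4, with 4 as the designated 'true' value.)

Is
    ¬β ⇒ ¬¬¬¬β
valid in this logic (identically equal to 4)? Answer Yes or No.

No

Counterexample: take β = 0.
¬β = ¬0 = 4
¬β = ¬0 = 4
¬¬β = ¬4 = 0
¬¬¬β = ¬0 = 4
¬¬¬¬β = ¬4 = 0
¬β ⇒ ¬¬¬¬β = 4 ⇒ 0 = 0
This gives 0 ≠ 4.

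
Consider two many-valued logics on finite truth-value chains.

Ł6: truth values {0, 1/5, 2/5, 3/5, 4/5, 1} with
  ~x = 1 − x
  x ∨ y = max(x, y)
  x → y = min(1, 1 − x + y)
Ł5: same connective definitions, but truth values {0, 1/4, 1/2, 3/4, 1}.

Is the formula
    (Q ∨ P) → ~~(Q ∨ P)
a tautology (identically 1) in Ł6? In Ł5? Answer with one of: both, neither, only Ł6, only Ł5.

both

In Ł6: every assignment gives 1 — tautology.
In Ł5: every assignment gives 1 — tautology.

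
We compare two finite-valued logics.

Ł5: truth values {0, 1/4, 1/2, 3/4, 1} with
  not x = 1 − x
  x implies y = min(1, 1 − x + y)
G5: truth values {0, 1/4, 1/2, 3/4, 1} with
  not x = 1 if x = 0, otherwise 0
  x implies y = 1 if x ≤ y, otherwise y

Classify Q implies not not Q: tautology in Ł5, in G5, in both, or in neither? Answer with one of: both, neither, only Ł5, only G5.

both

In Ł5: every assignment gives 1 — tautology.
In G5: every assignment gives 1 — tautology.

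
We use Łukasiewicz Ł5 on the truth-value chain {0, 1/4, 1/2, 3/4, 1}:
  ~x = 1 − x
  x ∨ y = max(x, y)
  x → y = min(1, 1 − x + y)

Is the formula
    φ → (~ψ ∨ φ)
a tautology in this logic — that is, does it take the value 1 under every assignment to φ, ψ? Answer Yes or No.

At φ = 0, ψ = 3/4, for instance:
~ψ = ~3/4 = 1/4
~ψ ∨ φ = 1/4 ∨ 0 = 1/4
φ → (~ψ ∨ φ) = 0 → 1/4 = 1
and checking the remaining 24 assignments likewise gives ≥ 1 in every case.

Yes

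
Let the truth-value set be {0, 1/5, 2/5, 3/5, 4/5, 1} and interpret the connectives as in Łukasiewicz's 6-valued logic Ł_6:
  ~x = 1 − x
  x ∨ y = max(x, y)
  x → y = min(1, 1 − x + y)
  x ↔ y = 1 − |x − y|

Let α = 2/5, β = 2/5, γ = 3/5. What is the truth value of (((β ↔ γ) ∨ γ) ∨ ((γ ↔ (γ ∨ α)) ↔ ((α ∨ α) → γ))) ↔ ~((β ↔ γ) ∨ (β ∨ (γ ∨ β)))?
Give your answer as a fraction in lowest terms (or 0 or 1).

β ↔ γ = 2/5 ↔ 3/5 = 4/5
(β ↔ γ) ∨ γ = 4/5 ∨ 3/5 = 4/5
γ ∨ α = 3/5 ∨ 2/5 = 3/5
γ ↔ (γ ∨ α) = 3/5 ↔ 3/5 = 1
α ∨ α = 2/5 ∨ 2/5 = 2/5
(α ∨ α) → γ = 2/5 → 3/5 = 1
(γ ↔ (γ ∨ α)) ↔ ((α ∨ α) → γ) = 1 ↔ 1 = 1
((β ↔ γ) ∨ γ) ∨ ((γ ↔ (γ ∨ α)) ↔ ((α ∨ α) → γ)) = 4/5 ∨ 1 = 1
β ↔ γ = 2/5 ↔ 3/5 = 4/5
γ ∨ β = 3/5 ∨ 2/5 = 3/5
β ∨ (γ ∨ β) = 2/5 ∨ 3/5 = 3/5
(β ↔ γ) ∨ (β ∨ (γ ∨ β)) = 4/5 ∨ 3/5 = 4/5
~((β ↔ γ) ∨ (β ∨ (γ ∨ β))) = ~4/5 = 1/5
(((β ↔ γ) ∨ γ) ∨ ((γ ↔ (γ ∨ α)) ↔ ((α ∨ α) → γ))) ↔ ~((β ↔ γ) ∨ (β ∨ (γ ∨ β))) = 1 ↔ 1/5 = 1/5

1/5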